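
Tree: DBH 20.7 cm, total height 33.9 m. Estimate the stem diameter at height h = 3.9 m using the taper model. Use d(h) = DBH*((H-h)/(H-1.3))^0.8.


Taper: d(h) = DBH * ((H - h) / (H - 1.3))^0.8
Numerator = H - h = 33.9 - 3.9 = 30.0 m
Denominator = H - 1.3 = 33.9 - 1.3 = 32.6 m
Ratio = 30.0 / 32.6 = 0.92025
d = 20.7 * 0.92025^0.8 = 19.4 cm

19.4


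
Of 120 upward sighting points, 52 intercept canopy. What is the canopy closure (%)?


Formula: Canopy closure = covered points / total points * 100
Closure = 52 / 120 * 100
Closure = 0.4333 * 100 = 43.3%

43.3


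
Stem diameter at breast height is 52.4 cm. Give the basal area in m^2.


Formula: BA = pi * (DBH/2)^2 / 10000  (cm^2 to m^2)
Radius = DBH/2 = 52.4/2 = 26.2 cm
BA = pi * 26.2^2 / 10000
   = 2156.5149 cm^2 / 10000
   = 0.2157 m^2

0.2157


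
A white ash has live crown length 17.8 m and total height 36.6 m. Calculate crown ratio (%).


Formula: Crown Ratio = (Crown Length / Total Height) * 100
CR = (17.8 m / 36.6 m) * 100
CR = 0.4863 * 100 = 48.6%

48.6


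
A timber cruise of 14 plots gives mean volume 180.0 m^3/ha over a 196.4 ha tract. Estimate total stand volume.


Formula: Total Volume = Mean Volume per ha * Total Area
Total Volume = 180.0 m^3/ha * 196.4 ha
Total Volume = 35352 m^3

35352


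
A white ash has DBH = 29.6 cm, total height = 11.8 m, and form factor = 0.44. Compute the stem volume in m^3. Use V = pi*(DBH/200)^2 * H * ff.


Formula: V = pi * (DBH/200)^2 * H * ff
Radius = DBH/200 = 29.6/200 = 0.148 m
Radius^2 = 0.148^2 = 0.021904 m^2
V = pi * 0.021904 * 11.8 * 0.44
V = 0.357 m^3

0.357


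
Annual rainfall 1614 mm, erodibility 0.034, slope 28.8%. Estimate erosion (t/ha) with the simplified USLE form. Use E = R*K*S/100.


Formula: E = R * K * S / 100  (simplified USLE)
R * K = 1614 * 0.034 = 54.876
E = 54.876 * 28.8 / 100 = 15.8 t/ha

15.8


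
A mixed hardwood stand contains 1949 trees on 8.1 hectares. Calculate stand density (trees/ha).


Formula: Stand Density = N_trees / Area_ha
Density = 1949 trees / 8.1 ha
Density = 241 trees/ha

241


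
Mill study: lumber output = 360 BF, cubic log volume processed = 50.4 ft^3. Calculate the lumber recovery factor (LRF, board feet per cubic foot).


Formula: LRF = Lumber Output (BF) / Log Input (ft^3)
LRF = 360 BF / 50.4 ft^3
LRF = 7.14 BF/ft^3

7.14


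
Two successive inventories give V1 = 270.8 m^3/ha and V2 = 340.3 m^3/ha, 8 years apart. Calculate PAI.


Formula: PAI = (V_T2 - V_T1) / (T2 - T1)
Volume increment = 340.3 - 270.8 = 69.5 m^3/ha
PAI = 69.5 / 8 = 8.69 m^3/ha/year

8.69


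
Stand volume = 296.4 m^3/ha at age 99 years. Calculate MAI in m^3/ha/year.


Formula: MAI = Total Volume / Stand Age
MAI = 296.4 m^3/ha / 99 years
MAI = 2.99 m^3/ha/year

2.99


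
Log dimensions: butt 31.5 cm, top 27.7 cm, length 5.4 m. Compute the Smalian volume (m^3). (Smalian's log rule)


Smalian: V = (A1 + A2)/2 * L,  A = pi*(D/200)^2
A1 = pi*(31.5/200)^2 = 0.077931 m^2
A2 = pi*(27.7/200)^2 = 0.060263 m^2
V = (0.077931+0.060263)/2*5.4 = 0.3731 m^3

0.3731


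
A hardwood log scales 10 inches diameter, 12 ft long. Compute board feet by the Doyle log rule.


Doyle: BF = (D - 4)^2 * L / 16
Adjusted diameter = 10 - 4 = 6 in
(D-4)^2 = 6^2 = 36
BF = 36 * 12 / 16 = 27 BF

27


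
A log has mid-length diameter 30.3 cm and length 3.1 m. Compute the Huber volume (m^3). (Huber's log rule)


Huber: V = Am * L,  Am = pi*(Dm/200)^2
Am = pi*(30.3/200)^2 = 0.072107 m^2
V = 0.072107*3.1 = 0.2235 m^3

0.2235


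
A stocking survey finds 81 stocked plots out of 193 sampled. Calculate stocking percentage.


Formula: Stocking % = stocked plots / total plots * 100
Stocking = 81 / 193 * 100
Stocking = 0.4197 * 100 = 42.0%

42.0


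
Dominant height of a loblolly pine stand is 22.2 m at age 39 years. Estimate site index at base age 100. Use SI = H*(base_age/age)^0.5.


Formula: SI = H_dom * (base_age / age)^0.5
Age ratio = 100 / 39 = 2.5641
sqrt(age_ratio) = 1.60128
SI = 22.2 * 1.60128 = 35.5 m

35.5


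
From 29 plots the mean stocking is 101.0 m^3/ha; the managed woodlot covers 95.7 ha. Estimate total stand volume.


Formula: Total Volume = Mean Volume per ha * Total Area
Total Volume = 101.0 m^3/ha * 95.7 ha
Total Volume = 9666 m^3

9666


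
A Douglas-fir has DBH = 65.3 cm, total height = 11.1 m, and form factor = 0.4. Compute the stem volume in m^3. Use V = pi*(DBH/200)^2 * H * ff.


Formula: V = pi * (DBH/200)^2 * H * ff
Radius = DBH/200 = 65.3/200 = 0.3265 m
Radius^2 = 0.3265^2 = 0.10660225 m^2
V = pi * 0.10660225 * 11.1 * 0.4
V = 1.487 m^3

1.487


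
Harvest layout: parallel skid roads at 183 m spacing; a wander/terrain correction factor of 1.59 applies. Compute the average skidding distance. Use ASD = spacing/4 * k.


Formula: ASD = (spacing / 4) * correction
Uncorrected distance = spacing / 4 = 183 / 4 = 45.75 m
ASD = 45.75 * 1.59 = 73 m

73


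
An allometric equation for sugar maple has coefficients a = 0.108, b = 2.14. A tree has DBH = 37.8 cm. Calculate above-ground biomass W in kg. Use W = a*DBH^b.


Formula: W = a * DBH^b  (allometric power law)
DBH^b = 37.8^2.14 = 2375.9235
W = 0.108 * 2375.9235 = 256.6 kg

256.6


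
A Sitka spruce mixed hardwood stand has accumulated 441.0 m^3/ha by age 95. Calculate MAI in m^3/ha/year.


Formula: MAI = Total Volume / Stand Age
MAI = 441.0 m^3/ha / 95 years
MAI = 4.64 m^3/ha/year

4.64


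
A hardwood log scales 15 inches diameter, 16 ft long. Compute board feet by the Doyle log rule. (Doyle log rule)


Doyle: BF = (D - 4)^2 * L / 16
Adjusted diameter = 15 - 4 = 11 in
(D-4)^2 = 11^2 = 121
BF = 121 * 16 / 16 = 121 BF

121


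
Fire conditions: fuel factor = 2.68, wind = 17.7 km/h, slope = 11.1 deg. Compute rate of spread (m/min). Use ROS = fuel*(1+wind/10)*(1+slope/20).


Formula: ROS = fuel * (1 + wind/10) * (1 + slope/20)
Wind factor = 1 + 17.7/10 = 2.77
Slope factor = 1 + 11.1/20 = 1.555
ROS = 2.68 * 2.77 * 1.555 = 11.54 m/min

11.54


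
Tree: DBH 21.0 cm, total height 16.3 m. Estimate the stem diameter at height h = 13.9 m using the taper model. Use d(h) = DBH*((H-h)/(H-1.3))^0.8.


Taper: d(h) = DBH * ((H - h) / (H - 1.3))^0.8
Numerator = H - h = 16.3 - 13.9 = 2.4 m
Denominator = H - 1.3 = 16.3 - 1.3 = 15.0 m
Ratio = 2.4 / 15.0 = 0.16
d = 21.0 * 0.16^0.8 = 4.8 cm

4.8


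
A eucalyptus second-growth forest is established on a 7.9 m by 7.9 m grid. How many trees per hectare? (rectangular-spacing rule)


Formula: TPH = 10000 m^2/ha / (spacing_x * spacing_y)
Area per tree = 7.9 m * 7.9 m = 62.41 m^2
TPH = 10000 / 62.41 = 160 trees/ha

160


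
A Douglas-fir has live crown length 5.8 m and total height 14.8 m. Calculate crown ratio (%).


Formula: Crown Ratio = (Crown Length / Total Height) * 100
CR = (5.8 m / 14.8 m) * 100
CR = 0.3919 * 100 = 39.2%

39.2


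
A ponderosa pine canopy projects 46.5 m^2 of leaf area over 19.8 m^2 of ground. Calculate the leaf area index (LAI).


Formula: LAI = total leaf area / ground area  (dimensionless)
LAI = 46.5 m^2 / 19.8 m^2
LAI = 2.35

2.35


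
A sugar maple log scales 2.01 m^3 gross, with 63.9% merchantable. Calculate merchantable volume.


Formula: MV = V_total * (merchantable_pct / 100)
Merchantable fraction = 63.9% / 100 = 0.639
MV = 2.01 m^3 * 0.639 = 1.284 m^3

1.284


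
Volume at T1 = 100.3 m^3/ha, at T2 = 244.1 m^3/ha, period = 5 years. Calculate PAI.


Formula: PAI = (V_T2 - V_T1) / (T2 - T1)
Volume increment = 244.1 - 100.3 = 143.8 m^3/ha
PAI = 143.8 / 5 = 28.76 m^3/ha/year

28.76


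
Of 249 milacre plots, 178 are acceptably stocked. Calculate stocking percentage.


Formula: Stocking % = stocked plots / total plots * 100
Stocking = 178 / 249 * 100
Stocking = 0.7149 * 100 = 71.5%

71.5


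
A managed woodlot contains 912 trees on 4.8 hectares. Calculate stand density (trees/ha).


Formula: Stand Density = N_trees / Area_ha
Density = 912 trees / 4.8 ha
Density = 190 trees/ha

190


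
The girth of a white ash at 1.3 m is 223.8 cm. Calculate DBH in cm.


Formula: DBH = C / pi
DBH = 223.8 / pi
pi = 3.14159...
DBH = 71.2 cm

71.2


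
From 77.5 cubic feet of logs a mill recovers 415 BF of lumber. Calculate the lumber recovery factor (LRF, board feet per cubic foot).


Formula: LRF = Lumber Output (BF) / Log Input (ft^3)
LRF = 415 BF / 77.5 ft^3
LRF = 5.35 BF/ft^3

5.35


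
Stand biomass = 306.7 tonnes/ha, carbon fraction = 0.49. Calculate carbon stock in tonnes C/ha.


Formula: Carbon Stock = Biomass * Carbon Fraction
C = 306.7 t/ha * 0.49
C = 150.3 t C/ha

150.3


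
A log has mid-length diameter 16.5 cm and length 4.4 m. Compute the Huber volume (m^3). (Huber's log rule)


Huber: V = Am * L,  Am = pi*(Dm/200)^2
Am = pi*(16.5/200)^2 = 0.021382 m^2
V = 0.021382*4.4 = 0.0941 m^3

0.0941


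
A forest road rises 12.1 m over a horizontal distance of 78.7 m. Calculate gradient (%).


Formula: Gradient = rise / run * 100
Gradient = 12.1 / 78.7 * 100 = 15.4%

15.4


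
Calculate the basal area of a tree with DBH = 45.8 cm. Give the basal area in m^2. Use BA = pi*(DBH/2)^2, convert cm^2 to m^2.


Formula: BA = pi * (DBH/2)^2 / 10000  (cm^2 to m^2)
Radius = DBH/2 = 45.8/2 = 22.9 cm
BA = pi * 22.9^2 / 10000
   = 1647.4826 cm^2 / 10000
   = 0.1647 m^2

0.1647


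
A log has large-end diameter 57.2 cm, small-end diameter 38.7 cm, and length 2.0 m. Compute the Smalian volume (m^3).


Smalian: V = (A1 + A2)/2 * L,  A = pi*(D/200)^2
A1 = pi*(57.2/200)^2 = 0.25697 m^2
A2 = pi*(38.7/200)^2 = 0.117628 m^2
V = (0.25697+0.117628)/2*2.0 = 0.3746 m^3

0.3746


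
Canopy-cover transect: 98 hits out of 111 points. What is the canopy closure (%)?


Formula: Canopy closure = covered points / total points * 100
Closure = 98 / 111 * 100
Closure = 0.8829 * 100 = 88.3%

88.3


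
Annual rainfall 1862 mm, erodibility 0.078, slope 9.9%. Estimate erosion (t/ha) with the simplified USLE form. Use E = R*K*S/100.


Formula: E = R * K * S / 100  (simplified USLE)
R * K = 1862 * 0.078 = 145.236
E = 145.236 * 9.9 / 100 = 14.38 t/ha

14.38


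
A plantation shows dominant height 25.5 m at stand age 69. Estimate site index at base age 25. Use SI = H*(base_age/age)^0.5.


Formula: SI = H_dom * (base_age / age)^0.5
Age ratio = 25 / 69 = 0.36232
sqrt(age_ratio) = 0.60193
SI = 25.5 * 0.60193 = 15.3 m

15.3


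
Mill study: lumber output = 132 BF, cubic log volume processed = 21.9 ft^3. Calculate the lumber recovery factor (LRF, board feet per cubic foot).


Formula: LRF = Lumber Output (BF) / Log Input (ft^3)
LRF = 132 BF / 21.9 ft^3
LRF = 6.03 BF/ft^3

6.03


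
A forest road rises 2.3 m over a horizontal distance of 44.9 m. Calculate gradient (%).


Formula: Gradient = rise / run * 100
Gradient = 2.3 / 44.9 * 100 = 5.1%

5.1


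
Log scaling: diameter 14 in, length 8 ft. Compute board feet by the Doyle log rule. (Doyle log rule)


Doyle: BF = (D - 4)^2 * L / 16
Adjusted diameter = 14 - 4 = 10 in
(D-4)^2 = 10^2 = 100
BF = 100 * 8 / 16 = 50 BF

50


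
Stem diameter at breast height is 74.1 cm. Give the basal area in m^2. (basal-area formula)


Formula: BA = pi * (DBH/2)^2 / 10000  (cm^2 to m^2)
Radius = DBH/2 = 74.1/2 = 37.05 cm
BA = pi * 37.05^2 / 10000
   = 4312.4721 cm^2 / 10000
   = 0.4312 m^2

0.4312


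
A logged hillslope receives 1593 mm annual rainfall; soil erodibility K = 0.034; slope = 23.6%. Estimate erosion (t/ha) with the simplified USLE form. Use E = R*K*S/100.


Formula: E = R * K * S / 100  (simplified USLE)
R * K = 1593 * 0.034 = 54.162
E = 54.162 * 23.6 / 100 = 12.78 t/ha

12.78


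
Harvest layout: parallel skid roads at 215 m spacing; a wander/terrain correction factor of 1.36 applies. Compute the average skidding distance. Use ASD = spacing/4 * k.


Formula: ASD = (spacing / 4) * correction
Uncorrected distance = spacing / 4 = 215 / 4 = 53.75 m
ASD = 53.75 * 1.36 = 73 m

73


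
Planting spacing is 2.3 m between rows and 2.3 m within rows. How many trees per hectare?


Formula: TPH = 10000 m^2/ha / (spacing_x * spacing_y)
Area per tree = 2.3 m * 2.3 m = 5.29 m^2
TPH = 10000 / 5.29 = 1890 trees/ha

1890


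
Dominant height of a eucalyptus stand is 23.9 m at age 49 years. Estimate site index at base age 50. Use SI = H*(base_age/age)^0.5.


Formula: SI = H_dom * (base_age / age)^0.5
Age ratio = 50 / 49 = 1.02041
sqrt(age_ratio) = 1.01015
SI = 23.9 * 1.01015 = 24.1 m

24.1


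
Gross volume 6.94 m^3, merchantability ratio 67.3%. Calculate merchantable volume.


Formula: MV = V_total * (merchantable_pct / 100)
Merchantable fraction = 67.3% / 100 = 0.673
MV = 6.94 m^3 * 0.673 = 4.671 m^3

4.671


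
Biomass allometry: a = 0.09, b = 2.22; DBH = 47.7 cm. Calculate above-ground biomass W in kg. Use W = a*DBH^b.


Formula: W = a * DBH^b  (allometric power law)
DBH^b = 47.7^2.22 = 5324.892
W = 0.09 * 5324.892 = 479.2 kg

479.2


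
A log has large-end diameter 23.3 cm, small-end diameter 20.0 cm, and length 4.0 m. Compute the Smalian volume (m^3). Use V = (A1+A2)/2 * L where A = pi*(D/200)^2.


Smalian: V = (A1 + A2)/2 * L,  A = pi*(D/200)^2
A1 = pi*(23.3/200)^2 = 0.042638 m^2
A2 = pi*(20.0/200)^2 = 0.031416 m^2
V = (0.042638+0.031416)/2*4.0 = 0.1481 m^3

0.1481


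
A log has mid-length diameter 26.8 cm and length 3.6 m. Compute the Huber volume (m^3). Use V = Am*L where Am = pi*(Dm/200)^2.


Huber: V = Am * L,  Am = pi*(Dm/200)^2
Am = pi*(26.8/200)^2 = 0.05641 m^2
V = 0.05641*3.6 = 0.2031 m^3

0.2031


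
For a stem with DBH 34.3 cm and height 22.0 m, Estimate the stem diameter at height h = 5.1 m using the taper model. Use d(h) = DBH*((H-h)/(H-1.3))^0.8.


Taper: d(h) = DBH * ((H - h) / (H - 1.3))^0.8
Numerator = H - h = 22.0 - 5.1 = 16.9 m
Denominator = H - 1.3 = 22.0 - 1.3 = 20.7 m
Ratio = 16.9 / 20.7 = 0.81643
d = 34.3 * 0.81643^0.8 = 29.2 cm

29.2


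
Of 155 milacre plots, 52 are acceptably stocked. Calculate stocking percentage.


Formula: Stocking % = stocked plots / total plots * 100
Stocking = 52 / 155 * 100
Stocking = 0.3355 * 100 = 33.5%

33.5


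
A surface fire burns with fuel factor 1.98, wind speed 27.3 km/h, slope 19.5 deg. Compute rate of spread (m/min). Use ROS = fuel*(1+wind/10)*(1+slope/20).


Formula: ROS = fuel * (1 + wind/10) * (1 + slope/20)
Wind factor = 1 + 27.3/10 = 3.73
Slope factor = 1 + 19.5/20 = 1.975
ROS = 1.98 * 3.73 * 1.975 = 14.59 m/min

14.59


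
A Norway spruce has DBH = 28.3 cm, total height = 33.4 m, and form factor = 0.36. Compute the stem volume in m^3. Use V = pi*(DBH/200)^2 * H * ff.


Formula: V = pi * (DBH/200)^2 * H * ff
Radius = DBH/200 = 28.3/200 = 0.1415 m
Radius^2 = 0.1415^2 = 0.02002225 m^2
V = pi * 0.02002225 * 33.4 * 0.36
V = 0.756 m^3

0.756


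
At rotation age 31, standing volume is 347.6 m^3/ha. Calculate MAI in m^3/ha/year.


Formula: MAI = Total Volume / Stand Age
MAI = 347.6 m^3/ha / 31 years
MAI = 11.21 m^3/ha/year

11.21


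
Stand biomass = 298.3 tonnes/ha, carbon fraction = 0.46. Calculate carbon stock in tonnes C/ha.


Formula: Carbon Stock = Biomass * Carbon Fraction
C = 298.3 t/ha * 0.46
C = 137.2 t C/ha

137.2


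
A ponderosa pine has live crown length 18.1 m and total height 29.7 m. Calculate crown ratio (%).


Formula: Crown Ratio = (Crown Length / Total Height) * 100
CR = (18.1 m / 29.7 m) * 100
CR = 0.6094 * 100 = 60.9%

60.9


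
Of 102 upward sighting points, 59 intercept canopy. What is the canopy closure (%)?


Formula: Canopy closure = covered points / total points * 100
Closure = 59 / 102 * 100
Closure = 0.5784 * 100 = 57.8%

57.8


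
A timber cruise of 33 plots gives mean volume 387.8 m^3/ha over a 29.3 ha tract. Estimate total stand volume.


Formula: Total Volume = Mean Volume per ha * Total Area
Total Volume = 387.8 m^3/ha * 29.3 ha
Total Volume = 11363 m^3

11363


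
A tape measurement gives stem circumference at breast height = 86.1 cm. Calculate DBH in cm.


Formula: DBH = C / pi
DBH = 86.1 / pi
pi = 3.14159...
DBH = 27.4 cm

27.4


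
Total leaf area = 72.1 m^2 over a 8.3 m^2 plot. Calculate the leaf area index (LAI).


Formula: LAI = total leaf area / ground area  (dimensionless)
LAI = 72.1 m^2 / 8.3 m^2
LAI = 8.69

8.69


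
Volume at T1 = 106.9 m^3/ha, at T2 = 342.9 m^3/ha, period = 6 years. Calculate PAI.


Formula: PAI = (V_T2 - V_T1) / (T2 - T1)
Volume increment = 342.9 - 106.9 = 236.0 m^3/ha
PAI = 236.0 / 6 = 39.33 m^3/ha/year

39.33


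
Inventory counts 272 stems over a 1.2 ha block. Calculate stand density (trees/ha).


Formula: Stand Density = N_trees / Area_ha
Density = 272 trees / 1.2 ha
Density = 227 trees/ha

227


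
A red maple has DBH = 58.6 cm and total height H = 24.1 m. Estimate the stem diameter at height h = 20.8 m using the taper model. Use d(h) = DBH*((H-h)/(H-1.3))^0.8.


Taper: d(h) = DBH * ((H - h) / (H - 1.3))^0.8
Numerator = H - h = 24.1 - 20.8 = 3.3 m
Denominator = H - 1.3 = 24.1 - 1.3 = 22.8 m
Ratio = 3.3 / 22.8 = 0.14474
d = 58.6 * 0.14474^0.8 = 12.5 cm

12.5


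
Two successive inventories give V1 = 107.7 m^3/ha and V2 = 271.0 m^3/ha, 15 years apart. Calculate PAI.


Formula: PAI = (V_T2 - V_T1) / (T2 - T1)
Volume increment = 271.0 - 107.7 = 163.3 m^3/ha
PAI = 163.3 / 15 = 10.89 m^3/ha/year

10.89


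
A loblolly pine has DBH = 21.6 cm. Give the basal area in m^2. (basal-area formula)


Formula: BA = pi * (DBH/2)^2 / 10000  (cm^2 to m^2)
Radius = DBH/2 = 21.6/2 = 10.8 cm
BA = pi * 10.8^2 / 10000
   = 366.4354 cm^2 / 10000
   = 0.0366 m^2

0.0366


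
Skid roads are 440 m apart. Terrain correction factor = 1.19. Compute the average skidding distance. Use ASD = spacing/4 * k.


Formula: ASD = (spacing / 4) * correction
Uncorrected distance = spacing / 4 = 440 / 4 = 110 m
ASD = 110 * 1.19 = 131 m

131


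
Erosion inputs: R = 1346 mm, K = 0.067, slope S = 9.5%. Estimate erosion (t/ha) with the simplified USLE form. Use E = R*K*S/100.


Formula: E = R * K * S / 100  (simplified USLE)
R * K = 1346 * 0.067 = 90.182
E = 90.182 * 9.5 / 100 = 8.57 t/ha

8.57


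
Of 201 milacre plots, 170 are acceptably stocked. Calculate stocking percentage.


Formula: Stocking % = stocked plots / total plots * 100
Stocking = 170 / 201 * 100
Stocking = 0.8458 * 100 = 84.6%

84.6


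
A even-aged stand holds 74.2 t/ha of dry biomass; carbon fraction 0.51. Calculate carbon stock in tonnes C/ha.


Formula: Carbon Stock = Biomass * Carbon Fraction
C = 74.2 t/ha * 0.51
C = 37.8 t C/ha

37.8


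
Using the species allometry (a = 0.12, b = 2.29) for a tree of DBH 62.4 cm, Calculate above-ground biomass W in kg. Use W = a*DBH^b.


Formula: W = a * DBH^b  (allometric power law)
DBH^b = 62.4^2.29 = 12911.3814
W = 0.12 * 12911.3814 = 1549.4 kg

1549.4


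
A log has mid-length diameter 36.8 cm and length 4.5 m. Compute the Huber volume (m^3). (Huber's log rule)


Huber: V = Am * L,  Am = pi*(Dm/200)^2
Am = pi*(36.8/200)^2 = 0.106362 m^2
V = 0.106362*4.5 = 0.4786 m^3

0.4786


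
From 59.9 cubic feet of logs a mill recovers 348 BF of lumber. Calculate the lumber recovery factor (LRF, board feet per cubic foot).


Formula: LRF = Lumber Output (BF) / Log Input (ft^3)
LRF = 348 BF / 59.9 ft^3
LRF = 5.81 BF/ft^3

5.81


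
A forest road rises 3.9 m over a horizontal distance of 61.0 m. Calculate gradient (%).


Formula: Gradient = rise / run * 100
Gradient = 3.9 / 61.0 * 100 = 6.4%

6.4


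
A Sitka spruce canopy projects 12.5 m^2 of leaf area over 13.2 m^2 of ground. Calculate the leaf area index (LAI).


Formula: LAI = total leaf area / ground area  (dimensionless)
LAI = 12.5 m^2 / 13.2 m^2
LAI = 0.95

0.95


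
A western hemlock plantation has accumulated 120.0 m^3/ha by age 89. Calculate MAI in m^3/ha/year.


Formula: MAI = Total Volume / Stand Age
MAI = 120.0 m^3/ha / 89 years
MAI = 1.35 m^3/ha/year

1.35


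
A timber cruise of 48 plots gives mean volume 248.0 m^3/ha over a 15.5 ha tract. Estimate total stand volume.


Formula: Total Volume = Mean Volume per ha * Total Area
Total Volume = 248.0 m^3/ha * 15.5 ha
Total Volume = 3844 m^3

3844


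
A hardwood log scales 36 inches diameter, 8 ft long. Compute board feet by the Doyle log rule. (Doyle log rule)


Doyle: BF = (D - 4)^2 * L / 16
Adjusted diameter = 36 - 4 = 32 in
(D-4)^2 = 32^2 = 1024
BF = 1024 * 8 / 16 = 512 BF

512


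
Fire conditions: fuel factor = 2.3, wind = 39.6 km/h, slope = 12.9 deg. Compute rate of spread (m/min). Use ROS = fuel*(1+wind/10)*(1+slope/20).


Formula: ROS = fuel * (1 + wind/10) * (1 + slope/20)
Wind factor = 1 + 39.6/10 = 4.96
Slope factor = 1 + 12.9/20 = 1.645
ROS = 2.3 * 4.96 * 1.645 = 18.77 m/min

18.77


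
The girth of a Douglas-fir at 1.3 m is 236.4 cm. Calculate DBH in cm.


Formula: DBH = C / pi
DBH = 236.4 / pi
pi = 3.14159...
DBH = 75.2 cm

75.2


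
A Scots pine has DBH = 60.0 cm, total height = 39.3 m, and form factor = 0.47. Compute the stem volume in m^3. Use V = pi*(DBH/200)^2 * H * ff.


Formula: V = pi * (DBH/200)^2 * H * ff
Radius = DBH/200 = 60.0/200 = 0.3 m
Radius^2 = 0.3^2 = 0.09 m^2
V = pi * 0.09 * 39.3 * 0.47
V = 5.223 m^3

5.223


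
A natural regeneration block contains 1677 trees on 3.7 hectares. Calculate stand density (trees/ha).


Formula: Stand Density = N_trees / Area_ha
Density = 1677 trees / 3.7 ha
Density = 453 trees/ha

453


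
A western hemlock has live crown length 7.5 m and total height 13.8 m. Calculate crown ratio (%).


Formula: Crown Ratio = (Crown Length / Total Height) * 100
CR = (7.5 m / 13.8 m) * 100
CR = 0.5435 * 100 = 54.3%

54.3


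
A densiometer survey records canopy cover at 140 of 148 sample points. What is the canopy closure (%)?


Formula: Canopy closure = covered points / total points * 100
Closure = 140 / 148 * 100
Closure = 0.9459 * 100 = 94.6%

94.6


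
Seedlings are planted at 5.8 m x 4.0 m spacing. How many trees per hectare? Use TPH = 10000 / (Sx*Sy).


Formula: TPH = 10000 m^2/ha / (spacing_x * spacing_y)
Area per tree = 5.8 m * 4.0 m = 23.2 m^2
TPH = 10000 / 23.2 = 431 trees/ha

431


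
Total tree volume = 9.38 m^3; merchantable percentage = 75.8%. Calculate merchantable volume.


Formula: MV = V_total * (merchantable_pct / 100)
Merchantable fraction = 75.8% / 100 = 0.758
MV = 9.38 m^3 * 0.758 = 7.11 m^3

7.11


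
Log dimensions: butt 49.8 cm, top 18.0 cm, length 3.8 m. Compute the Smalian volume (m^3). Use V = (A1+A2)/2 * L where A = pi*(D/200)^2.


Smalian: V = (A1 + A2)/2 * L,  A = pi*(D/200)^2
A1 = pi*(49.8/200)^2 = 0.194782 m^2
A2 = pi*(18.0/200)^2 = 0.025447 m^2
V = (0.194782+0.025447)/2*3.8 = 0.4184 m^3

0.4184


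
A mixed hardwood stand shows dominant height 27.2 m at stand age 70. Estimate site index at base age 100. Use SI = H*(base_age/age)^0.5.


Formula: SI = H_dom * (base_age / age)^0.5
Age ratio = 100 / 70 = 1.42857
sqrt(age_ratio) = 1.19523
SI = 27.2 * 1.19523 = 32.5 m

32.5


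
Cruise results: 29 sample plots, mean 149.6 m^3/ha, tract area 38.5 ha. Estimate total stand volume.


Formula: Total Volume = Mean Volume per ha * Total Area
Total Volume = 149.6 m^3/ha * 38.5 ha
Total Volume = 5760 m^3

5760


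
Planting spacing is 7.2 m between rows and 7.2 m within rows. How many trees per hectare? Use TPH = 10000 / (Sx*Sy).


Formula: TPH = 10000 m^2/ha / (spacing_x * spacing_y)
Area per tree = 7.2 m * 7.2 m = 51.84 m^2
TPH = 10000 / 51.84 = 193 trees/ha

193


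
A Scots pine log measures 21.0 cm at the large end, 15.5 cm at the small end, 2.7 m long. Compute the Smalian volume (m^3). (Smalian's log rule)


Smalian: V = (A1 + A2)/2 * L,  A = pi*(D/200)^2
A1 = pi*(21.0/200)^2 = 0.034636 m^2
A2 = pi*(15.5/200)^2 = 0.018869 m^2
V = (0.034636+0.018869)/2*2.7 = 0.0722 m^3

0.0722


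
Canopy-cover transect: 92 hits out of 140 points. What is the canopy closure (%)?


Formula: Canopy closure = covered points / total points * 100
Closure = 92 / 140 * 100
Closure = 0.6571 * 100 = 65.7%

65.7


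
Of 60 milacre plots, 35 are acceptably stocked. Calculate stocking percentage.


Formula: Stocking % = stocked plots / total plots * 100
Stocking = 35 / 60 * 100
Stocking = 0.5833 * 100 = 58.3%

58.3


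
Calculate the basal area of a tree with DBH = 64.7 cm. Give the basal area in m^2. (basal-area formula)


Formula: BA = pi * (DBH/2)^2 / 10000  (cm^2 to m^2)
Radius = DBH/2 = 64.7/2 = 32.35 cm
BA = pi * 32.35^2 / 10000
   = 3287.7474 cm^2 / 10000
   = 0.3288 m^2

0.3288


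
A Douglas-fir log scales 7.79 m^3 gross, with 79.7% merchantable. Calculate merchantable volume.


Formula: MV = V_total * (merchantable_pct / 100)
Merchantable fraction = 79.7% / 100 = 0.797
MV = 7.79 m^3 * 0.797 = 6.209 m^3

6.209


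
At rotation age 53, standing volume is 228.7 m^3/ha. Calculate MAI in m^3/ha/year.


Formula: MAI = Total Volume / Stand Age
MAI = 228.7 m^3/ha / 53 years
MAI = 4.32 m^3/ha/year

4.32


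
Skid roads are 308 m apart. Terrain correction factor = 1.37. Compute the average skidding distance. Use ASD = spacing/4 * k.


Formula: ASD = (spacing / 4) * correction
Uncorrected distance = spacing / 4 = 308 / 4 = 77 m
ASD = 77 * 1.37 = 105 m

105


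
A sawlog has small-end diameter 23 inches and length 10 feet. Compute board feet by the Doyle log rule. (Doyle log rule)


Doyle: BF = (D - 4)^2 * L / 16
Adjusted diameter = 23 - 4 = 19 in
(D-4)^2 = 19^2 = 361
BF = 361 * 10 / 16 = 226 BF

226


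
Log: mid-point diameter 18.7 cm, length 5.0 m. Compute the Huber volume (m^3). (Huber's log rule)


Huber: V = Am * L,  Am = pi*(Dm/200)^2
Am = pi*(18.7/200)^2 = 0.027465 m^2
V = 0.027465*5.0 = 0.1373 m^3

0.1373


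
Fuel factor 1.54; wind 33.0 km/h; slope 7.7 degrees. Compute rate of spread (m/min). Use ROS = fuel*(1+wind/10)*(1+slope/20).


Formula: ROS = fuel * (1 + wind/10) * (1 + slope/20)
Wind factor = 1 + 33.0/10 = 4.3
Slope factor = 1 + 7.7/20 = 1.385
ROS = 1.54 * 4.3 * 1.385 = 9.17 m/min

9.17


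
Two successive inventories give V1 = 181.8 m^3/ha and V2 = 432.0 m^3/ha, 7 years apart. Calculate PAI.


Formula: PAI = (V_T2 - V_T1) / (T2 - T1)
Volume increment = 432.0 - 181.8 = 250.2 m^3/ha
PAI = 250.2 / 7 = 35.74 m^3/ha/year

35.74


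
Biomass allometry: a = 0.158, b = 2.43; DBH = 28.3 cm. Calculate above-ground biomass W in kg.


Formula: W = a * DBH^b  (allometric power law)
DBH^b = 28.3^2.43 = 3371.6388
W = 0.158 * 3371.6388 = 532.7 kg

532.7


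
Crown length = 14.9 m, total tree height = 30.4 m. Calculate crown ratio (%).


Formula: Crown Ratio = (Crown Length / Total Height) * 100
CR = (14.9 m / 30.4 m) * 100
CR = 0.4901 * 100 = 49.0%

49.0


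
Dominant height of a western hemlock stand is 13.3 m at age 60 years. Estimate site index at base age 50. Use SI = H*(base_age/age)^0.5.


Formula: SI = H_dom * (base_age / age)^0.5
Age ratio = 50 / 60 = 0.83333
sqrt(age_ratio) = 0.91287
SI = 13.3 * 0.91287 = 12.1 m

12.1


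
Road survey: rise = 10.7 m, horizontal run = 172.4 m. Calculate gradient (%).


Formula: Gradient = rise / run * 100
Gradient = 10.7 / 172.4 * 100 = 6.2%

6.2


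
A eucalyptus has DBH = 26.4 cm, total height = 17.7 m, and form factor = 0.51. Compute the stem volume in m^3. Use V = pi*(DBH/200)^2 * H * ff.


Formula: V = pi * (DBH/200)^2 * H * ff
Radius = DBH/200 = 26.4/200 = 0.132 m
Radius^2 = 0.132^2 = 0.017424 m^2
V = pi * 0.017424 * 17.7 * 0.51
V = 0.494 m^3

0.494


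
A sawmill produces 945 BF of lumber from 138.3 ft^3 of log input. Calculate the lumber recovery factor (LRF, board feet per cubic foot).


Formula: LRF = Lumber Output (BF) / Log Input (ft^3)
LRF = 945 BF / 138.3 ft^3
LRF = 6.83 BF/ft^3

6.83


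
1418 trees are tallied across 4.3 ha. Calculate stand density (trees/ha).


Formula: Stand Density = N_trees / Area_ha
Density = 1418 trees / 4.3 ha
Density = 330 trees/ha

330


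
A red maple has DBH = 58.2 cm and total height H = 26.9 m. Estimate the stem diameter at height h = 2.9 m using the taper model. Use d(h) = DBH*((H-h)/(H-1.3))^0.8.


Taper: d(h) = DBH * ((H - h) / (H - 1.3))^0.8
Numerator = H - h = 26.9 - 2.9 = 24.0 m
Denominator = H - 1.3 = 26.9 - 1.3 = 25.6 m
Ratio = 24.0 / 25.6 = 0.9375
d = 58.2 * 0.9375^0.8 = 55.3 cm

55.3


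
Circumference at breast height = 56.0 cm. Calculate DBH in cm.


Formula: DBH = C / pi
DBH = 56.0 / pi
pi = 3.14159...
DBH = 17.8 cm

17.8


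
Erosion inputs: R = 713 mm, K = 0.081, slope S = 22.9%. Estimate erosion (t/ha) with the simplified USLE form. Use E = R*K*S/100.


Formula: E = R * K * S / 100  (simplified USLE)
R * K = 713 * 0.081 = 57.753
E = 57.753 * 22.9 / 100 = 13.23 t/ha

13.23


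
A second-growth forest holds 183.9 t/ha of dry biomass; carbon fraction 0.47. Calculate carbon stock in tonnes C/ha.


Formula: Carbon Stock = Biomass * Carbon Fraction
C = 183.9 t/ha * 0.47
C = 86.4 t C/ha

86.4


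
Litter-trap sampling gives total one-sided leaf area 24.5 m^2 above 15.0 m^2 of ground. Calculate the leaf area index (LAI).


Formula: LAI = total leaf area / ground area  (dimensionless)
LAI = 24.5 m^2 / 15.0 m^2
LAI = 1.63

1.63


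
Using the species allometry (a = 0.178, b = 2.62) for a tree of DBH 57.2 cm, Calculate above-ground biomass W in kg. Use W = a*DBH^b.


Formula: W = a * DBH^b  (allometric power law)
DBH^b = 57.2^2.62 = 40214.0298
W = 0.178 * 40214.0298 = 7158.1 kg

7158.1


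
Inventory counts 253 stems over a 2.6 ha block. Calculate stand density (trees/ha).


Formula: Stand Density = N_trees / Area_ha
Density = 253 trees / 2.6 ha
Density = 97 trees/ha

97


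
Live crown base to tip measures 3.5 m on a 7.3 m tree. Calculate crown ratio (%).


Formula: Crown Ratio = (Crown Length / Total Height) * 100
CR = (3.5 m / 7.3 m) * 100
CR = 0.4795 * 100 = 47.9%

47.9


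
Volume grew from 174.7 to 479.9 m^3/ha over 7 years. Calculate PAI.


Formula: PAI = (V_T2 - V_T1) / (T2 - T1)
Volume increment = 479.9 - 174.7 = 305.2 m^3/ha
PAI = 305.2 / 7 = 43.6 m^3/ha/year

43.6


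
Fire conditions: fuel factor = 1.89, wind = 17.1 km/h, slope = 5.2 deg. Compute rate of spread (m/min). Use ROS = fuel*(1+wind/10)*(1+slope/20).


Formula: ROS = fuel * (1 + wind/10) * (1 + slope/20)
Wind factor = 1 + 17.1/10 = 2.71
Slope factor = 1 + 5.2/20 = 1.26
ROS = 1.89 * 2.71 * 1.26 = 6.45 m/min

6.45


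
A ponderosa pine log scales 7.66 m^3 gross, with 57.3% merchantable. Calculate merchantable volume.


Formula: MV = V_total * (merchantable_pct / 100)
Merchantable fraction = 57.3% / 100 = 0.573
MV = 7.66 m^3 * 0.573 = 4.389 m^3

4.389


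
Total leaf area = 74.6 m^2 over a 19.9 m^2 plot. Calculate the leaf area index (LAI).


Formula: LAI = total leaf area / ground area  (dimensionless)
LAI = 74.6 m^2 / 19.9 m^2
LAI = 3.75

3.75


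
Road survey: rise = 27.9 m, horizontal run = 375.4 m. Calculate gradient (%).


Formula: Gradient = rise / run * 100
Gradient = 27.9 / 375.4 * 100 = 7.4%

7.4


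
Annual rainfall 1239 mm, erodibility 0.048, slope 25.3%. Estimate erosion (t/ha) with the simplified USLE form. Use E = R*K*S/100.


Formula: E = R * K * S / 100  (simplified USLE)
R * K = 1239 * 0.048 = 59.472
E = 59.472 * 25.3 / 100 = 15.05 t/ha

15.05


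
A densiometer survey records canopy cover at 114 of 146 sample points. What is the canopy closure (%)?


Formula: Canopy closure = covered points / total points * 100
Closure = 114 / 146 * 100
Closure = 0.7808 * 100 = 78.1%

78.1


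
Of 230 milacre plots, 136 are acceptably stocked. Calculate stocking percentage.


Formula: Stocking % = stocked plots / total plots * 100
Stocking = 136 / 230 * 100
Stocking = 0.5913 * 100 = 59.1%

59.1


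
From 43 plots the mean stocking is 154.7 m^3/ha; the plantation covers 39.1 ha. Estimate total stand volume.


Formula: Total Volume = Mean Volume per ha * Total Area
Total Volume = 154.7 m^3/ha * 39.1 ha
Total Volume = 6049 m^3

6049


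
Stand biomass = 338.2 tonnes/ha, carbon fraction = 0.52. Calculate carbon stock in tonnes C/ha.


Formula: Carbon Stock = Biomass * Carbon Fraction
C = 338.2 t/ha * 0.52
C = 175.9 t C/ha

175.9


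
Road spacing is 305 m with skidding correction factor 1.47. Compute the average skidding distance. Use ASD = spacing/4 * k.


Formula: ASD = (spacing / 4) * correction
Uncorrected distance = spacing / 4 = 305 / 4 = 76.25 m
ASD = 76.25 * 1.47 = 112 m

112


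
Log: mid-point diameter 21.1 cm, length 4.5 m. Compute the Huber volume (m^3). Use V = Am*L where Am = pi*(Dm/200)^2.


Huber: V = Am * L,  Am = pi*(Dm/200)^2
Am = pi*(21.1/200)^2 = 0.034967 m^2
V = 0.034967*4.5 = 0.1574 m^3

0.1574


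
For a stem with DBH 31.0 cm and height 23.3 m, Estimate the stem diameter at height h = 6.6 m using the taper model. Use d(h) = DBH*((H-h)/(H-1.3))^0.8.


Taper: d(h) = DBH * ((H - h) / (H - 1.3))^0.8
Numerator = H - h = 23.3 - 6.6 = 16.7 m
Denominator = H - 1.3 = 23.3 - 1.3 = 22.0 m
Ratio = 16.7 / 22.0 = 0.75909
d = 31.0 * 0.75909^0.8 = 24.9 cm

24.9


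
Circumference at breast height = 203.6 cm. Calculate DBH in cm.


Formula: DBH = C / pi
DBH = 203.6 / pi
pi = 3.14159...
DBH = 64.8 cm

64.8


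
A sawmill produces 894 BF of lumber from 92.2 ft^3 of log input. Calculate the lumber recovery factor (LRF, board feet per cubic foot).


Formula: LRF = Lumber Output (BF) / Log Input (ft^3)
LRF = 894 BF / 92.2 ft^3
LRF = 9.7 BF/ft^3

9.7


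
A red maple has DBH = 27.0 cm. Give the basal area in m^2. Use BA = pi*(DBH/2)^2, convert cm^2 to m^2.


Formula: BA = pi * (DBH/2)^2 / 10000  (cm^2 to m^2)
Radius = DBH/2 = 27.0/2 = 13.5 cm
BA = pi * 13.5^2 / 10000
   = 572.5553 cm^2 / 10000
   = 0.0573 m^2

0.0573


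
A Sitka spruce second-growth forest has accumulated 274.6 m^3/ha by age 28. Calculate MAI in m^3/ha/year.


Formula: MAI = Total Volume / Stand Age
MAI = 274.6 m^3/ha / 28 years
MAI = 9.81 m^3/ha/year

9.81


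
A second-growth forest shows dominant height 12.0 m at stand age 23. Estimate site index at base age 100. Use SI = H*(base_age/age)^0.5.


Formula: SI = H_dom * (base_age / age)^0.5
Age ratio = 100 / 23 = 4.34783
sqrt(age_ratio) = 2.08514
SI = 12.0 * 2.08514 = 25.0 m

25.0


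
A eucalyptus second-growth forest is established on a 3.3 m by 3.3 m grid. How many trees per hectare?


Formula: TPH = 10000 m^2/ha / (spacing_x * spacing_y)
Area per tree = 3.3 m * 3.3 m = 10.89 m^2
TPH = 10000 / 10.89 = 918 trees/ha

918


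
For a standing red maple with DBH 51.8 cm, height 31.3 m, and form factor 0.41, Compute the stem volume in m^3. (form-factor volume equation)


Formula: V = pi * (DBH/200)^2 * H * ff
Radius = DBH/200 = 51.8/200 = 0.259 m
Radius^2 = 0.259^2 = 0.067081 m^2
V = pi * 0.067081 * 31.3 * 0.41
V = 2.704 m^3

2.704


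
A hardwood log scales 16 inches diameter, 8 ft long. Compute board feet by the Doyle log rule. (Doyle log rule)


Doyle: BF = (D - 4)^2 * L / 16
Adjusted diameter = 16 - 4 = 12 in
(D-4)^2 = 12^2 = 144
BF = 144 * 8 / 16 = 72 BF

72


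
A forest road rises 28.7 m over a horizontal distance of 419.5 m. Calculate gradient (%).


Formula: Gradient = rise / run * 100
Gradient = 28.7 / 419.5 * 100 = 6.8%

6.8


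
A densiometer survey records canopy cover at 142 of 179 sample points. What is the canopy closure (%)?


Formula: Canopy closure = covered points / total points * 100
Closure = 142 / 179 * 100
Closure = 0.7933 * 100 = 79.3%

79.3


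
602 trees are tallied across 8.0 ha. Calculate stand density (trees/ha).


Formula: Stand Density = N_trees / Area_ha
Density = 602 trees / 8.0 ha
Density = 75 trees/ha

75


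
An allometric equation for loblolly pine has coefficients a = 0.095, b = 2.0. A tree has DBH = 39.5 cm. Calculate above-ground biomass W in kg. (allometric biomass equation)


Formula: W = a * DBH^b  (allometric power law)
DBH^b = 39.5^2.0 = 1560.25
W = 0.095 * 1560.25 = 148.2 kg

148.2


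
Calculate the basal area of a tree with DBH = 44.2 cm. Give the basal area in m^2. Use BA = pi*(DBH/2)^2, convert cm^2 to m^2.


Formula: BA = pi * (DBH/2)^2 / 10000  (cm^2 to m^2)
Radius = DBH/2 = 44.2/2 = 22.1 cm
BA = pi * 22.1^2 / 10000
   = 1534.3853 cm^2 / 10000
   = 0.1534 m^2

0.1534


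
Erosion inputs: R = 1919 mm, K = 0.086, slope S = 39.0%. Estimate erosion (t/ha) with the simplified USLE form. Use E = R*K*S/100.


Formula: E = R * K * S / 100  (simplified USLE)
R * K = 1919 * 0.086 = 165.034
E = 165.034 * 39.0 / 100 = 64.36 t/ha

64.36


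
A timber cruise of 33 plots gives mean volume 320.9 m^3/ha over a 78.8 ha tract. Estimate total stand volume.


Formula: Total Volume = Mean Volume per ha * Total Area
Total Volume = 320.9 m^3/ha * 78.8 ha
Total Volume = 25287 m^3

25287


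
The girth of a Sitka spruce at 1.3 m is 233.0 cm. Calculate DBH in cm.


Formula: DBH = C / pi
DBH = 233.0 / pi
pi = 3.14159...
DBH = 74.2 cm

74.2


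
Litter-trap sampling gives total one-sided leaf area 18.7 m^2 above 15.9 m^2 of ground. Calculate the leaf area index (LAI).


Formula: LAI = total leaf area / ground area  (dimensionless)
LAI = 18.7 m^2 / 15.9 m^2
LAI = 1.18

1.18


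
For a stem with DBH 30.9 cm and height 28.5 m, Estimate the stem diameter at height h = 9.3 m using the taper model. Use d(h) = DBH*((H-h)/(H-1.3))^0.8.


Taper: d(h) = DBH * ((H - h) / (H - 1.3))^0.8
Numerator = H - h = 28.5 - 9.3 = 19.2 m
Denominator = H - 1.3 = 28.5 - 1.3 = 27.2 m
Ratio = 19.2 / 27.2 = 0.70588
d = 30.9 * 0.70588^0.8 = 23.4 cm

23.4


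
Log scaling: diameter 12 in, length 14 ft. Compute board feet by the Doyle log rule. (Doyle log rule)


Doyle: BF = (D - 4)^2 * L / 16
Adjusted diameter = 12 - 4 = 8 in
(D-4)^2 = 8^2 = 64
BF = 64 * 14 / 16 = 56 BF

56


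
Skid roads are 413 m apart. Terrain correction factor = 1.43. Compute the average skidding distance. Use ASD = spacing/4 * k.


Formula: ASD = (spacing / 4) * correction
Uncorrected distance = spacing / 4 = 413 / 4 = 103.25 m
ASD = 103.25 * 1.43 = 148 m

148


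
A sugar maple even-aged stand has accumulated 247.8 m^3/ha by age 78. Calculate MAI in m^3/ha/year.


Formula: MAI = Total Volume / Stand Age
MAI = 247.8 m^3/ha / 78 years
MAI = 3.18 m^3/ha/year

3.18


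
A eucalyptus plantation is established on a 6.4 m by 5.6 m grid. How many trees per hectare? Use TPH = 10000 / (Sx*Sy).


Formula: TPH = 10000 m^2/ha / (spacing_x * spacing_y)
Area per tree = 6.4 m * 5.6 m = 35.84 m^2
TPH = 10000 / 35.84 = 279 trees/ha

279


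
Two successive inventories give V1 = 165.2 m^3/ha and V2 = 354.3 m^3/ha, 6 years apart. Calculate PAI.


Formula: PAI = (V_T2 - V_T1) / (T2 - T1)
Volume increment = 354.3 - 165.2 = 189.1 m^3/ha
PAI = 189.1 / 6 = 31.52 m^3/ha/year

31.52


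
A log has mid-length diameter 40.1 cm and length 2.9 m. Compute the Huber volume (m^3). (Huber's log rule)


Huber: V = Am * L,  Am = pi*(Dm/200)^2
Am = pi*(40.1/200)^2 = 0.126293 m^2
V = 0.126293*2.9 = 0.3662 m^3

0.3662


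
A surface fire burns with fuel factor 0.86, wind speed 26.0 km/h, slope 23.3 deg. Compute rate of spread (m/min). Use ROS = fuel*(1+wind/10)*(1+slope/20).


Formula: ROS = fuel * (1 + wind/10) * (1 + slope/20)
Wind factor = 1 + 26.0/10 = 3.6
Slope factor = 1 + 23.3/20 = 2.165
ROS = 0.86 * 3.6 * 2.165 = 6.7 m/min

6.7


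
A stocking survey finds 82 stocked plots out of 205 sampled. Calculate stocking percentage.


Formula: Stocking % = stocked plots / total plots * 100
Stocking = 82 / 205 * 100
Stocking = 0.4 * 100 = 40.0%

40.0


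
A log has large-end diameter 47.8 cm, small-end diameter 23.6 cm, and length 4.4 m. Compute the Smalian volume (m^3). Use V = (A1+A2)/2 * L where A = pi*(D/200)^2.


Smalian: V = (A1 + A2)/2 * L,  A = pi*(D/200)^2
A1 = pi*(47.8/200)^2 = 0.179451 m^2
A2 = pi*(23.6/200)^2 = 0.043744 m^2
V = (0.179451+0.043744)/2*4.4 = 0.491 m^3

0.491
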